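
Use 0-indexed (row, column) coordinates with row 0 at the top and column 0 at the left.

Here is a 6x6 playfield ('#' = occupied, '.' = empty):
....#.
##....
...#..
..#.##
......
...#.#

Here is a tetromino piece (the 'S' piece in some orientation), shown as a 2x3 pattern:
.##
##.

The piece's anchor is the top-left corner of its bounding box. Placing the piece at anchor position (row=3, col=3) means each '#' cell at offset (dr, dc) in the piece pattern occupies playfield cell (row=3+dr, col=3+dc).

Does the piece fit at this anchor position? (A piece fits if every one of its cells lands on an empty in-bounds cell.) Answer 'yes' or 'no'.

Answer: no

Derivation:
Check each piece cell at anchor (3, 3):
  offset (0,1) -> (3,4): occupied ('#') -> FAIL
  offset (0,2) -> (3,5): occupied ('#') -> FAIL
  offset (1,0) -> (4,3): empty -> OK
  offset (1,1) -> (4,4): empty -> OK
All cells valid: no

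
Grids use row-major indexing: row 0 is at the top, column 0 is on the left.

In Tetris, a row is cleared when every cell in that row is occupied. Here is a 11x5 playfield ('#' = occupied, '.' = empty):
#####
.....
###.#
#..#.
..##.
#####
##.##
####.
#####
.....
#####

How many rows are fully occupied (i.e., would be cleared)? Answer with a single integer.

Answer: 4

Derivation:
Check each row:
  row 0: 0 empty cells -> FULL (clear)
  row 1: 5 empty cells -> not full
  row 2: 1 empty cell -> not full
  row 3: 3 empty cells -> not full
  row 4: 3 empty cells -> not full
  row 5: 0 empty cells -> FULL (clear)
  row 6: 1 empty cell -> not full
  row 7: 1 empty cell -> not full
  row 8: 0 empty cells -> FULL (clear)
  row 9: 5 empty cells -> not full
  row 10: 0 empty cells -> FULL (clear)
Total rows cleared: 4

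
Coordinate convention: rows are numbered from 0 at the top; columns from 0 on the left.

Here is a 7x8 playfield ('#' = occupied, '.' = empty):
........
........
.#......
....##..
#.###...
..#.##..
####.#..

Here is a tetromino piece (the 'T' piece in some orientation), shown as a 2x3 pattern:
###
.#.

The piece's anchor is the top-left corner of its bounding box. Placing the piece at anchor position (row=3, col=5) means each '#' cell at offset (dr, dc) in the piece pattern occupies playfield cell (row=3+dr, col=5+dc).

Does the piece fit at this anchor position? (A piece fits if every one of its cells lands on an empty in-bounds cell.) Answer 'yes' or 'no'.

Answer: no

Derivation:
Check each piece cell at anchor (3, 5):
  offset (0,0) -> (3,5): occupied ('#') -> FAIL
  offset (0,1) -> (3,6): empty -> OK
  offset (0,2) -> (3,7): empty -> OK
  offset (1,1) -> (4,6): empty -> OK
All cells valid: no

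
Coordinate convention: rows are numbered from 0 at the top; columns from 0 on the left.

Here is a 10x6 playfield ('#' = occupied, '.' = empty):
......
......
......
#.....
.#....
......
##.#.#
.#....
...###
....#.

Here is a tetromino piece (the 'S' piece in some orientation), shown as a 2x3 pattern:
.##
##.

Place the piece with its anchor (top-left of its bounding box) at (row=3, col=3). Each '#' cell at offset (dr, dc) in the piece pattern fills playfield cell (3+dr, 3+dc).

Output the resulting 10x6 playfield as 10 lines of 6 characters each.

Answer: ......
......
......
#...##
.#.##.
......
##.#.#
.#....
...###
....#.

Derivation:
Fill (3+0,3+1) = (3,4)
Fill (3+0,3+2) = (3,5)
Fill (3+1,3+0) = (4,3)
Fill (3+1,3+1) = (4,4)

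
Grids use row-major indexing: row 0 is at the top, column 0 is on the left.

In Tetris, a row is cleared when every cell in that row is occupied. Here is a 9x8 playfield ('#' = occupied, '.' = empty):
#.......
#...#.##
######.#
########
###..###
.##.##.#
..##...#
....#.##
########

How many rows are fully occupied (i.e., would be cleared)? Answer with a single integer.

Answer: 2

Derivation:
Check each row:
  row 0: 7 empty cells -> not full
  row 1: 4 empty cells -> not full
  row 2: 1 empty cell -> not full
  row 3: 0 empty cells -> FULL (clear)
  row 4: 2 empty cells -> not full
  row 5: 3 empty cells -> not full
  row 6: 5 empty cells -> not full
  row 7: 5 empty cells -> not full
  row 8: 0 empty cells -> FULL (clear)
Total rows cleared: 2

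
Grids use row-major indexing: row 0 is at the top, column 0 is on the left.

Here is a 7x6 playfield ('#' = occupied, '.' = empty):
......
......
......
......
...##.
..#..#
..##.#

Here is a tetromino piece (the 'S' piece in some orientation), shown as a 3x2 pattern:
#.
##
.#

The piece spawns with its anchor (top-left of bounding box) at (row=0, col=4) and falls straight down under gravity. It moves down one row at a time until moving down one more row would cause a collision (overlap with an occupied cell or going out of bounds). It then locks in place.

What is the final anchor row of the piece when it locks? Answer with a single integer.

Spawn at (row=0, col=4). Try each row:
  row 0: fits
  row 1: fits
  row 2: fits
  row 3: blocked -> lock at row 2

Answer: 2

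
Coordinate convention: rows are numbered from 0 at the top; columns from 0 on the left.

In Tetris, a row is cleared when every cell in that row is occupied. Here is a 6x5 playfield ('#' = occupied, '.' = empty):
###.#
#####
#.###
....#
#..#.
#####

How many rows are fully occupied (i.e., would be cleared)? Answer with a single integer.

Answer: 2

Derivation:
Check each row:
  row 0: 1 empty cell -> not full
  row 1: 0 empty cells -> FULL (clear)
  row 2: 1 empty cell -> not full
  row 3: 4 empty cells -> not full
  row 4: 3 empty cells -> not full
  row 5: 0 empty cells -> FULL (clear)
Total rows cleared: 2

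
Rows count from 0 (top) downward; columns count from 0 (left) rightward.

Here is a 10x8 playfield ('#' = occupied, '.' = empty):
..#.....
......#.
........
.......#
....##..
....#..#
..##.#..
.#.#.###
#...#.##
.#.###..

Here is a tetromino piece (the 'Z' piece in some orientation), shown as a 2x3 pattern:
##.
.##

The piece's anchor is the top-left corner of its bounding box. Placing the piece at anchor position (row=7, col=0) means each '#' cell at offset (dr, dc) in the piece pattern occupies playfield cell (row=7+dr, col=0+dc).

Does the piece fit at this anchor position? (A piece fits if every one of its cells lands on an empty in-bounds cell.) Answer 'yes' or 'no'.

Answer: no

Derivation:
Check each piece cell at anchor (7, 0):
  offset (0,0) -> (7,0): empty -> OK
  offset (0,1) -> (7,1): occupied ('#') -> FAIL
  offset (1,1) -> (8,1): empty -> OK
  offset (1,2) -> (8,2): empty -> OK
All cells valid: no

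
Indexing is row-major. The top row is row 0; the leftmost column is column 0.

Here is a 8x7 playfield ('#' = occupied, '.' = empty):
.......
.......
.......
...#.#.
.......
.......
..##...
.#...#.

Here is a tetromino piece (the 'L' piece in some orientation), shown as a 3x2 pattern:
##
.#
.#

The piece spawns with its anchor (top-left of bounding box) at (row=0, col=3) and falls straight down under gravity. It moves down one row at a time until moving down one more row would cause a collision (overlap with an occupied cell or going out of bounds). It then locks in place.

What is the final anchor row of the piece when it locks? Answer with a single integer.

Spawn at (row=0, col=3). Try each row:
  row 0: fits
  row 1: fits
  row 2: fits
  row 3: blocked -> lock at row 2

Answer: 2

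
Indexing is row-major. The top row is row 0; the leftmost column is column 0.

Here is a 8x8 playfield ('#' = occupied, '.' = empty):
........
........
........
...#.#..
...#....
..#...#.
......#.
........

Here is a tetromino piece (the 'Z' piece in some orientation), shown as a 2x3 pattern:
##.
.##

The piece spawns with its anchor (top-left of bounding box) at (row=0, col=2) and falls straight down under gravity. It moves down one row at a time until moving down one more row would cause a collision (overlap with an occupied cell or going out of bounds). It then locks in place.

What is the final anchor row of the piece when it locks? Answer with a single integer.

Answer: 1

Derivation:
Spawn at (row=0, col=2). Try each row:
  row 0: fits
  row 1: fits
  row 2: blocked -> lock at row 1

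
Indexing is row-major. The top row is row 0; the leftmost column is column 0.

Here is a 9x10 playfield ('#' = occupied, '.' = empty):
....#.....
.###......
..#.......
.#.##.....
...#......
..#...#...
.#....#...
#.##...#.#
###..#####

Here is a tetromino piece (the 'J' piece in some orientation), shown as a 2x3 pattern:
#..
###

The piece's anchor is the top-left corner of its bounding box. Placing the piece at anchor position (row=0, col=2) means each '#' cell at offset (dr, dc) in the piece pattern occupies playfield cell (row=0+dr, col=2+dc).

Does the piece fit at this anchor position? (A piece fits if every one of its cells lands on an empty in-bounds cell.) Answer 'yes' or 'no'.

Answer: no

Derivation:
Check each piece cell at anchor (0, 2):
  offset (0,0) -> (0,2): empty -> OK
  offset (1,0) -> (1,2): occupied ('#') -> FAIL
  offset (1,1) -> (1,3): occupied ('#') -> FAIL
  offset (1,2) -> (1,4): empty -> OK
All cells valid: no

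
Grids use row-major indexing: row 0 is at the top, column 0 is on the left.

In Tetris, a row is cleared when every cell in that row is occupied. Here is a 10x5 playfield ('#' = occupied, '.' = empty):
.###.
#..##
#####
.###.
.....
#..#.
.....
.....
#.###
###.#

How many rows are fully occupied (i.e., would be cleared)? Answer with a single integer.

Check each row:
  row 0: 2 empty cells -> not full
  row 1: 2 empty cells -> not full
  row 2: 0 empty cells -> FULL (clear)
  row 3: 2 empty cells -> not full
  row 4: 5 empty cells -> not full
  row 5: 3 empty cells -> not full
  row 6: 5 empty cells -> not full
  row 7: 5 empty cells -> not full
  row 8: 1 empty cell -> not full
  row 9: 1 empty cell -> not full
Total rows cleared: 1

Answer: 1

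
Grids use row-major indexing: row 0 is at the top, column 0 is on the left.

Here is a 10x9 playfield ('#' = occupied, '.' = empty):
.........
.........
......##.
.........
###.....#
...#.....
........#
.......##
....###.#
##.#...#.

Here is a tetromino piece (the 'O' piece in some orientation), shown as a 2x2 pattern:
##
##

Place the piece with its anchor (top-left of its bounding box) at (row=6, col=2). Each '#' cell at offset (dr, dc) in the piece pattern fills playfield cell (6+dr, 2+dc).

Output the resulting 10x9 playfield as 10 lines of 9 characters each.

Fill (6+0,2+0) = (6,2)
Fill (6+0,2+1) = (6,3)
Fill (6+1,2+0) = (7,2)
Fill (6+1,2+1) = (7,3)

Answer: .........
.........
......##.
.........
###.....#
...#.....
..##....#
..##...##
....###.#
##.#...#.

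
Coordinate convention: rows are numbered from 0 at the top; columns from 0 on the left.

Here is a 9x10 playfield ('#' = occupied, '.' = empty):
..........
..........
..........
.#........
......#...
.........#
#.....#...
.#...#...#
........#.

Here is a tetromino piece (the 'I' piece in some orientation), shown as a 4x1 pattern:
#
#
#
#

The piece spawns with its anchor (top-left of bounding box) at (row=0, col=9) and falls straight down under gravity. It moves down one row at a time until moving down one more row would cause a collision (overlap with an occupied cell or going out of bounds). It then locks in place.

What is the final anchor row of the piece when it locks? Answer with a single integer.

Spawn at (row=0, col=9). Try each row:
  row 0: fits
  row 1: fits
  row 2: blocked -> lock at row 1

Answer: 1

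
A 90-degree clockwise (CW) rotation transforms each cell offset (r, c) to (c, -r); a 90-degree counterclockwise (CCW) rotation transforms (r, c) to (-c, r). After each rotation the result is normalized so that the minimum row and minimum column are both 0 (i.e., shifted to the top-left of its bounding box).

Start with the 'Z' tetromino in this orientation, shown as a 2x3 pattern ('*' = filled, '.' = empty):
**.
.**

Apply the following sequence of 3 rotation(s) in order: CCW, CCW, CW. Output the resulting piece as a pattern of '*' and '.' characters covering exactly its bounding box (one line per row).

Start:
**.
.**
After rotation 1 (CCW):
.*
**
*.
After rotation 2 (CCW):
**.
.**
After rotation 3 (CW):
.*
**
*.

Answer: .*
**
*.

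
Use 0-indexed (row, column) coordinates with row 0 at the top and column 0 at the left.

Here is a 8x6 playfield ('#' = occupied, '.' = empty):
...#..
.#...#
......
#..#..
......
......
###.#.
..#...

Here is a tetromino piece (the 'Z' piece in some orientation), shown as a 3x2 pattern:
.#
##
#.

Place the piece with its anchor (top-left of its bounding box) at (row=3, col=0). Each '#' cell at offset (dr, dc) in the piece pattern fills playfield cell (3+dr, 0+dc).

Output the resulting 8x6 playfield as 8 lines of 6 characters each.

Fill (3+0,0+1) = (3,1)
Fill (3+1,0+0) = (4,0)
Fill (3+1,0+1) = (4,1)
Fill (3+2,0+0) = (5,0)

Answer: ...#..
.#...#
......
##.#..
##....
#.....
###.#.
..#...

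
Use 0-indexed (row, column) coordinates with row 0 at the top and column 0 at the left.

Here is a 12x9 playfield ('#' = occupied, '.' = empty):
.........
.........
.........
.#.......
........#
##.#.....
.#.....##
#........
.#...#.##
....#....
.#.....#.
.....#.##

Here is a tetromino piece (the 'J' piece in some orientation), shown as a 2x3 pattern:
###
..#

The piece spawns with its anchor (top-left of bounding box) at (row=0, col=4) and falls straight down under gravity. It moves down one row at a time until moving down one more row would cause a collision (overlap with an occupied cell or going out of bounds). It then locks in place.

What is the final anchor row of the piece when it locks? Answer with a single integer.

Answer: 7

Derivation:
Spawn at (row=0, col=4). Try each row:
  row 0: fits
  row 1: fits
  row 2: fits
  row 3: fits
  row 4: fits
  row 5: fits
  row 6: fits
  row 7: fits
  row 8: blocked -> lock at row 7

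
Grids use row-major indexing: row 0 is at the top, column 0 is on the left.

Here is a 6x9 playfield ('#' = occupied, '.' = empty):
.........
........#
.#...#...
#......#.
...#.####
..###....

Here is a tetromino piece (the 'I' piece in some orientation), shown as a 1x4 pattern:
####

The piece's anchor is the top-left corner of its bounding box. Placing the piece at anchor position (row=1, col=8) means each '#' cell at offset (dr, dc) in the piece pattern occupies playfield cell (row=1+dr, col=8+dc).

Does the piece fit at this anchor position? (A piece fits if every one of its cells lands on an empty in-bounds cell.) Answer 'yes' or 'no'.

Answer: no

Derivation:
Check each piece cell at anchor (1, 8):
  offset (0,0) -> (1,8): occupied ('#') -> FAIL
  offset (0,1) -> (1,9): out of bounds -> FAIL
  offset (0,2) -> (1,10): out of bounds -> FAIL
  offset (0,3) -> (1,11): out of bounds -> FAIL
All cells valid: no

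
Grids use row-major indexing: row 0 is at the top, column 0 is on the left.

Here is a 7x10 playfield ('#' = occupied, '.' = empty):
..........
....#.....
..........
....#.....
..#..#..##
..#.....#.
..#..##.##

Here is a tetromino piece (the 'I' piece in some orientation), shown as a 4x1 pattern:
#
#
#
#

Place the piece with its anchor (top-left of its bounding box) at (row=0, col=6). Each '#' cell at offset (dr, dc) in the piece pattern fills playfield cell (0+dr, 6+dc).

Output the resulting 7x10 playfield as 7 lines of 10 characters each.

Answer: ......#...
....#.#...
......#...
....#.#...
..#..#..##
..#.....#.
..#..##.##

Derivation:
Fill (0+0,6+0) = (0,6)
Fill (0+1,6+0) = (1,6)
Fill (0+2,6+0) = (2,6)
Fill (0+3,6+0) = (3,6)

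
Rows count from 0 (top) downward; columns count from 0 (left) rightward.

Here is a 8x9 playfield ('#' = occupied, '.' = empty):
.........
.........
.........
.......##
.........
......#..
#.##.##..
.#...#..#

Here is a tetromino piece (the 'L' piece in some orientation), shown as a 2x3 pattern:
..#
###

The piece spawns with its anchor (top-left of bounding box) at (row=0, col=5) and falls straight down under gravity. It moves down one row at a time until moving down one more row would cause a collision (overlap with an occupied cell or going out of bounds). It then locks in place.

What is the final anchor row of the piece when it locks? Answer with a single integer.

Spawn at (row=0, col=5). Try each row:
  row 0: fits
  row 1: fits
  row 2: blocked -> lock at row 1

Answer: 1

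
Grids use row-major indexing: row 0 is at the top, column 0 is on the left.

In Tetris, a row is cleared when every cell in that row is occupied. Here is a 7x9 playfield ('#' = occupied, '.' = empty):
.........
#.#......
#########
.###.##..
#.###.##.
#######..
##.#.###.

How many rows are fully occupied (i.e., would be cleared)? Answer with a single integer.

Check each row:
  row 0: 9 empty cells -> not full
  row 1: 7 empty cells -> not full
  row 2: 0 empty cells -> FULL (clear)
  row 3: 4 empty cells -> not full
  row 4: 3 empty cells -> not full
  row 5: 2 empty cells -> not full
  row 6: 3 empty cells -> not full
Total rows cleared: 1

Answer: 1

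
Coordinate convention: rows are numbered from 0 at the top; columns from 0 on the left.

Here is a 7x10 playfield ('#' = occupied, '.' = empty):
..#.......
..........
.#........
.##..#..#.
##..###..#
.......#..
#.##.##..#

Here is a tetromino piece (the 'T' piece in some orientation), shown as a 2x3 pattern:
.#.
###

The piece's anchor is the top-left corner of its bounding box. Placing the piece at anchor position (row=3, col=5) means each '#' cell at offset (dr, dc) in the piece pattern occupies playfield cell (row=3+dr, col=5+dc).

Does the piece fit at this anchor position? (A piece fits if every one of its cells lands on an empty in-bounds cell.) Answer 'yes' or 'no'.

Answer: no

Derivation:
Check each piece cell at anchor (3, 5):
  offset (0,1) -> (3,6): empty -> OK
  offset (1,0) -> (4,5): occupied ('#') -> FAIL
  offset (1,1) -> (4,6): occupied ('#') -> FAIL
  offset (1,2) -> (4,7): empty -> OK
All cells valid: no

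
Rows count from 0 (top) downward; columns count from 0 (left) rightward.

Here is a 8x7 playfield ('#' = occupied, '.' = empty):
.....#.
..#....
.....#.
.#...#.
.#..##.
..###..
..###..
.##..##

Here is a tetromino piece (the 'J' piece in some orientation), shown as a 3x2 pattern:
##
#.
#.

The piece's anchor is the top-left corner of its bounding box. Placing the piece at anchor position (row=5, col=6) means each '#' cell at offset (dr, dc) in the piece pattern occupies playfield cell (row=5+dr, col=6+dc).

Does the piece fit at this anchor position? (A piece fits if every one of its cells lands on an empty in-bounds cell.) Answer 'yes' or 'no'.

Check each piece cell at anchor (5, 6):
  offset (0,0) -> (5,6): empty -> OK
  offset (0,1) -> (5,7): out of bounds -> FAIL
  offset (1,0) -> (6,6): empty -> OK
  offset (2,0) -> (7,6): occupied ('#') -> FAIL
All cells valid: no

Answer: no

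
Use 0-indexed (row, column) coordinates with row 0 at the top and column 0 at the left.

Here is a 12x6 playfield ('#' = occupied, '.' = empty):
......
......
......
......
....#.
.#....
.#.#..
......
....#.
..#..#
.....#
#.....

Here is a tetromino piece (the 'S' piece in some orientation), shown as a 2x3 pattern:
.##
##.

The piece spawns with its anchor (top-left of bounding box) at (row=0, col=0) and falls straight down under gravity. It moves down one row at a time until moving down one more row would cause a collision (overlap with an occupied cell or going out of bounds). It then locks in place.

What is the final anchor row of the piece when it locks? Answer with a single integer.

Spawn at (row=0, col=0). Try each row:
  row 0: fits
  row 1: fits
  row 2: fits
  row 3: fits
  row 4: blocked -> lock at row 3

Answer: 3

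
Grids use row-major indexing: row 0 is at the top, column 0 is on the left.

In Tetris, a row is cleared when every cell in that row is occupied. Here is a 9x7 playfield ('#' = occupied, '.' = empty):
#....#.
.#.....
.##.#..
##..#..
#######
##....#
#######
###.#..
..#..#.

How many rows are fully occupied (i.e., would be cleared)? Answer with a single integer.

Answer: 2

Derivation:
Check each row:
  row 0: 5 empty cells -> not full
  row 1: 6 empty cells -> not full
  row 2: 4 empty cells -> not full
  row 3: 4 empty cells -> not full
  row 4: 0 empty cells -> FULL (clear)
  row 5: 4 empty cells -> not full
  row 6: 0 empty cells -> FULL (clear)
  row 7: 3 empty cells -> not full
  row 8: 5 empty cells -> not full
Total rows cleared: 2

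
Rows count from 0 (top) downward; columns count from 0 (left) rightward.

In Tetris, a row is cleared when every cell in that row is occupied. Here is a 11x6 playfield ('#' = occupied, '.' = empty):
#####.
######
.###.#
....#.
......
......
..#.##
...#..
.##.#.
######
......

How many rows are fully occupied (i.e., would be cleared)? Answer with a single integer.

Check each row:
  row 0: 1 empty cell -> not full
  row 1: 0 empty cells -> FULL (clear)
  row 2: 2 empty cells -> not full
  row 3: 5 empty cells -> not full
  row 4: 6 empty cells -> not full
  row 5: 6 empty cells -> not full
  row 6: 3 empty cells -> not full
  row 7: 5 empty cells -> not full
  row 8: 3 empty cells -> not full
  row 9: 0 empty cells -> FULL (clear)
  row 10: 6 empty cells -> not full
Total rows cleared: 2

Answer: 2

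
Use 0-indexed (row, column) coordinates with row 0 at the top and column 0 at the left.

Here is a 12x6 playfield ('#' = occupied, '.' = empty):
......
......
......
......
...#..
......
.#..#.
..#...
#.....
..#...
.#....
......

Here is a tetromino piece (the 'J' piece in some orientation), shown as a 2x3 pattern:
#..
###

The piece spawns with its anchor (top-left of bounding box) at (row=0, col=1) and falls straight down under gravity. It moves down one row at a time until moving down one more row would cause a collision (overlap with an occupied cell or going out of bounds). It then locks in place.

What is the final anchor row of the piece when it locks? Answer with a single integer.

Answer: 2

Derivation:
Spawn at (row=0, col=1). Try each row:
  row 0: fits
  row 1: fits
  row 2: fits
  row 3: blocked -> lock at row 2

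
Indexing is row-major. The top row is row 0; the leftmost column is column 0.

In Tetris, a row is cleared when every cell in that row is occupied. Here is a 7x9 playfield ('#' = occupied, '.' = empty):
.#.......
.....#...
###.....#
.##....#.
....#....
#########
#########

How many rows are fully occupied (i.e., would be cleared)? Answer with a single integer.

Check each row:
  row 0: 8 empty cells -> not full
  row 1: 8 empty cells -> not full
  row 2: 5 empty cells -> not full
  row 3: 6 empty cells -> not full
  row 4: 8 empty cells -> not full
  row 5: 0 empty cells -> FULL (clear)
  row 6: 0 empty cells -> FULL (clear)
Total rows cleared: 2

Answer: 2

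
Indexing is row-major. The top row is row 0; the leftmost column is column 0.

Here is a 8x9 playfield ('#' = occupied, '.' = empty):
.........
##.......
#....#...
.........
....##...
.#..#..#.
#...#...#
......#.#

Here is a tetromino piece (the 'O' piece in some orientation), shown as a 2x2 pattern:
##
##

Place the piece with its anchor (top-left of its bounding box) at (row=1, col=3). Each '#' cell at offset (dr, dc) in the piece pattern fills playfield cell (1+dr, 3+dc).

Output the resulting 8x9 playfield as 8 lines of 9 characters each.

Fill (1+0,3+0) = (1,3)
Fill (1+0,3+1) = (1,4)
Fill (1+1,3+0) = (2,3)
Fill (1+1,3+1) = (2,4)

Answer: .........
##.##....
#..###...
.........
....##...
.#..#..#.
#...#...#
......#.#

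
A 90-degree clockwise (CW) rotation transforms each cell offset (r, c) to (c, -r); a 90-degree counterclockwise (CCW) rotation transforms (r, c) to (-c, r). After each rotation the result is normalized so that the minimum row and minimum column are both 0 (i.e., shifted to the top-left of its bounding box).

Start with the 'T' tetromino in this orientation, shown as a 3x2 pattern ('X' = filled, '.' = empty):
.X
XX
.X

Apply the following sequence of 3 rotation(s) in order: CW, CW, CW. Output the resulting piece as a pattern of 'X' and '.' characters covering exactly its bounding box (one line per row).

Start:
.X
XX
.X
After rotation 1 (CW):
.X.
XXX
After rotation 2 (CW):
X.
XX
X.
After rotation 3 (CW):
XXX
.X.

Answer: XXX
.X.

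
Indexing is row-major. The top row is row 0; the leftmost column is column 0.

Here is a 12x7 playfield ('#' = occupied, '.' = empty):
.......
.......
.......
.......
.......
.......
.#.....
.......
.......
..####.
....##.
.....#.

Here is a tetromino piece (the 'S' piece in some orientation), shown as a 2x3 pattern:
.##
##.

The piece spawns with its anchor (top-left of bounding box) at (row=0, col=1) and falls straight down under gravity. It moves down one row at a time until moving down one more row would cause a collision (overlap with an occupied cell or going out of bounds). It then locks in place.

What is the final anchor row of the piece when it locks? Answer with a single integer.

Answer: 4

Derivation:
Spawn at (row=0, col=1). Try each row:
  row 0: fits
  row 1: fits
  row 2: fits
  row 3: fits
  row 4: fits
  row 5: blocked -> lock at row 4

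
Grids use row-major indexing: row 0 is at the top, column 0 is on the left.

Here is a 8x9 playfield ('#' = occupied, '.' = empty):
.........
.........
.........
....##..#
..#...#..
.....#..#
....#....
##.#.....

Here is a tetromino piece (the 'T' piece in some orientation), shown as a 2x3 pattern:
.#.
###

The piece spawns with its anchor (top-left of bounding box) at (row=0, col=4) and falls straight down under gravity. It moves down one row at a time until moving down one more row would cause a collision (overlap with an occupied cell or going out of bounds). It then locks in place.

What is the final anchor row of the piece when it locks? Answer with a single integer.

Spawn at (row=0, col=4). Try each row:
  row 0: fits
  row 1: fits
  row 2: blocked -> lock at row 1

Answer: 1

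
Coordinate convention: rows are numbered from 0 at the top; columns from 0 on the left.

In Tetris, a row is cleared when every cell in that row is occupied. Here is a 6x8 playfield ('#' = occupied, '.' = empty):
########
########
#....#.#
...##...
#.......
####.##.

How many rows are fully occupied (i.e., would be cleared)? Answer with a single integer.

Answer: 2

Derivation:
Check each row:
  row 0: 0 empty cells -> FULL (clear)
  row 1: 0 empty cells -> FULL (clear)
  row 2: 5 empty cells -> not full
  row 3: 6 empty cells -> not full
  row 4: 7 empty cells -> not full
  row 5: 2 empty cells -> not full
Total rows cleared: 2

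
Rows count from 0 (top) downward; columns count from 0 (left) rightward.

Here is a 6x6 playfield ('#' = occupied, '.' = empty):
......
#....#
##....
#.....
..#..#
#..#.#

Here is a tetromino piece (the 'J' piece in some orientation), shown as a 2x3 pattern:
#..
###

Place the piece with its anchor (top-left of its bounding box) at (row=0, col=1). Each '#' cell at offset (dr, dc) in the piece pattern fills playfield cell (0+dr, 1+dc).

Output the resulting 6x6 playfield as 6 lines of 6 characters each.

Fill (0+0,1+0) = (0,1)
Fill (0+1,1+0) = (1,1)
Fill (0+1,1+1) = (1,2)
Fill (0+1,1+2) = (1,3)

Answer: .#....
####.#
##....
#.....
..#..#
#..#.#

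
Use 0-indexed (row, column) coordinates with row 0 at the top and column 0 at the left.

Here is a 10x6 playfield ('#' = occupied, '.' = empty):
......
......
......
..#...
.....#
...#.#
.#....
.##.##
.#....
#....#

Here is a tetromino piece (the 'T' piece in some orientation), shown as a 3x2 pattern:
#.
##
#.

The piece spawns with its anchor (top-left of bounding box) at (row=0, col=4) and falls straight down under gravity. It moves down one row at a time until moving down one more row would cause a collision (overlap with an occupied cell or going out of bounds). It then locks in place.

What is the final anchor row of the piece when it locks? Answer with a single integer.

Answer: 2

Derivation:
Spawn at (row=0, col=4). Try each row:
  row 0: fits
  row 1: fits
  row 2: fits
  row 3: blocked -> lock at row 2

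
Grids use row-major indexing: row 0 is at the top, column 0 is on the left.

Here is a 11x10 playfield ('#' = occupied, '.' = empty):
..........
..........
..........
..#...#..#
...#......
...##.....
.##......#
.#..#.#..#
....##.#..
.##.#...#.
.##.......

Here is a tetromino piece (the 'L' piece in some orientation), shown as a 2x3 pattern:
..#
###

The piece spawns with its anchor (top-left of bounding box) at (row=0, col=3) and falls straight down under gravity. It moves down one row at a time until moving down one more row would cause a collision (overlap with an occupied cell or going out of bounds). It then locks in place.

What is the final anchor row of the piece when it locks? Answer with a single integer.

Answer: 2

Derivation:
Spawn at (row=0, col=3). Try each row:
  row 0: fits
  row 1: fits
  row 2: fits
  row 3: blocked -> lock at row 2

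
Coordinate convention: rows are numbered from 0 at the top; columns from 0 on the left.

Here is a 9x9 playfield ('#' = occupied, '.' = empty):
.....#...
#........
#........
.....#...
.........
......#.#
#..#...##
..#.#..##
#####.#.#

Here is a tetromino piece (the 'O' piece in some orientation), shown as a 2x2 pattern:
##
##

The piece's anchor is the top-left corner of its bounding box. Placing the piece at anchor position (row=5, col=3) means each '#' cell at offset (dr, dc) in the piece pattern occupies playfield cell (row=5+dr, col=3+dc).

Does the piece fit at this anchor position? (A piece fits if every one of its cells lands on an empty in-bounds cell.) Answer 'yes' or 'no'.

Answer: no

Derivation:
Check each piece cell at anchor (5, 3):
  offset (0,0) -> (5,3): empty -> OK
  offset (0,1) -> (5,4): empty -> OK
  offset (1,0) -> (6,3): occupied ('#') -> FAIL
  offset (1,1) -> (6,4): empty -> OK
All cells valid: no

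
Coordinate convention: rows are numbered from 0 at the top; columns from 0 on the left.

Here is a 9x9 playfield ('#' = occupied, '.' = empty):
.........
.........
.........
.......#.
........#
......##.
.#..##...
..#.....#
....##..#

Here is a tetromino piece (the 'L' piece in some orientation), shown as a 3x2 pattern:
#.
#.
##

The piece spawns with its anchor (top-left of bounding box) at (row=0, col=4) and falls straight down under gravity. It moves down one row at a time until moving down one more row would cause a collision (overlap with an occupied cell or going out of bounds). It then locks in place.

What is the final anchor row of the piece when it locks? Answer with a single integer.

Spawn at (row=0, col=4). Try each row:
  row 0: fits
  row 1: fits
  row 2: fits
  row 3: fits
  row 4: blocked -> lock at row 3

Answer: 3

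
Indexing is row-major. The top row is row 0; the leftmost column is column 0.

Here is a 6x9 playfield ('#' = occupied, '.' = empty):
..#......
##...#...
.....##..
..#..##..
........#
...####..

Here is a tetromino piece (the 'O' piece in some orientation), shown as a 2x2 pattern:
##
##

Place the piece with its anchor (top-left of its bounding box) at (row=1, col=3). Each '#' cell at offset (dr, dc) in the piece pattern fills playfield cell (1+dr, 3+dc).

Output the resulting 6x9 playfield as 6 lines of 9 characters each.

Fill (1+0,3+0) = (1,3)
Fill (1+0,3+1) = (1,4)
Fill (1+1,3+0) = (2,3)
Fill (1+1,3+1) = (2,4)

Answer: ..#......
##.###...
...####..
..#..##..
........#
...####..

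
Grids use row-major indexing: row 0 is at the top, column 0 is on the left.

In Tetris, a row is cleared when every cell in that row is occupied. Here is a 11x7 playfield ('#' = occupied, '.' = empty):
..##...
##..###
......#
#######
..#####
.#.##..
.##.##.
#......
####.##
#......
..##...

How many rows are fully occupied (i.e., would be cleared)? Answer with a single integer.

Check each row:
  row 0: 5 empty cells -> not full
  row 1: 2 empty cells -> not full
  row 2: 6 empty cells -> not full
  row 3: 0 empty cells -> FULL (clear)
  row 4: 2 empty cells -> not full
  row 5: 4 empty cells -> not full
  row 6: 3 empty cells -> not full
  row 7: 6 empty cells -> not full
  row 8: 1 empty cell -> not full
  row 9: 6 empty cells -> not full
  row 10: 5 empty cells -> not full
Total rows cleared: 1

Answer: 1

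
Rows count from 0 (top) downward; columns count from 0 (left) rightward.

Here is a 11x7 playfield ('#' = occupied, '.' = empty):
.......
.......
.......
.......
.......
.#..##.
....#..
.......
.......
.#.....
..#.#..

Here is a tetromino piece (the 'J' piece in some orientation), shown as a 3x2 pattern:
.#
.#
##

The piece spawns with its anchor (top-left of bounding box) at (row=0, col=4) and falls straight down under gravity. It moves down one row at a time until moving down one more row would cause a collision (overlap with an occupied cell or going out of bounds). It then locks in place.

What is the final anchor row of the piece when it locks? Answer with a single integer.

Answer: 2

Derivation:
Spawn at (row=0, col=4). Try each row:
  row 0: fits
  row 1: fits
  row 2: fits
  row 3: blocked -> lock at row 2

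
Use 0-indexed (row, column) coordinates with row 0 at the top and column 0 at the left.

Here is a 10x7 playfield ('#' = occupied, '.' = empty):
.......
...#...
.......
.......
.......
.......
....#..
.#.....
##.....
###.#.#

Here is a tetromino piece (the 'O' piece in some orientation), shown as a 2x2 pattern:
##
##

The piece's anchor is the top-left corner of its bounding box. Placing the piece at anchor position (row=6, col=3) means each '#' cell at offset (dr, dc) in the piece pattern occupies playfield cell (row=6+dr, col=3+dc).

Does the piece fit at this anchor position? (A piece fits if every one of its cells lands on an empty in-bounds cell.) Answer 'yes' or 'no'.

Answer: no

Derivation:
Check each piece cell at anchor (6, 3):
  offset (0,0) -> (6,3): empty -> OK
  offset (0,1) -> (6,4): occupied ('#') -> FAIL
  offset (1,0) -> (7,3): empty -> OK
  offset (1,1) -> (7,4): empty -> OK
All cells valid: no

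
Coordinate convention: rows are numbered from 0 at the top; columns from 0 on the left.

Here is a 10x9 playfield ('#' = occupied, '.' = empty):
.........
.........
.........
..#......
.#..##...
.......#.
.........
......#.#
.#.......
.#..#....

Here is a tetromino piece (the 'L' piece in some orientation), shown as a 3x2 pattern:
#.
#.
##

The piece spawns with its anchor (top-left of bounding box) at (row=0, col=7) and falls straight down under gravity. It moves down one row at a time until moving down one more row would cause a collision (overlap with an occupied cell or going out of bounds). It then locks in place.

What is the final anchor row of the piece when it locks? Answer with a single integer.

Spawn at (row=0, col=7). Try each row:
  row 0: fits
  row 1: fits
  row 2: fits
  row 3: blocked -> lock at row 2

Answer: 2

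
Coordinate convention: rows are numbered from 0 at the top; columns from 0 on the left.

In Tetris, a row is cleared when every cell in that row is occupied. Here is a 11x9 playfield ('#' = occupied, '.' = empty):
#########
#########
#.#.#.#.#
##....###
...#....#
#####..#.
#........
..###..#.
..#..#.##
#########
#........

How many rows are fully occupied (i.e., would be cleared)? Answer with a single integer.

Check each row:
  row 0: 0 empty cells -> FULL (clear)
  row 1: 0 empty cells -> FULL (clear)
  row 2: 4 empty cells -> not full
  row 3: 4 empty cells -> not full
  row 4: 7 empty cells -> not full
  row 5: 3 empty cells -> not full
  row 6: 8 empty cells -> not full
  row 7: 5 empty cells -> not full
  row 8: 5 empty cells -> not full
  row 9: 0 empty cells -> FULL (clear)
  row 10: 8 empty cells -> not full
Total rows cleared: 3

Answer: 3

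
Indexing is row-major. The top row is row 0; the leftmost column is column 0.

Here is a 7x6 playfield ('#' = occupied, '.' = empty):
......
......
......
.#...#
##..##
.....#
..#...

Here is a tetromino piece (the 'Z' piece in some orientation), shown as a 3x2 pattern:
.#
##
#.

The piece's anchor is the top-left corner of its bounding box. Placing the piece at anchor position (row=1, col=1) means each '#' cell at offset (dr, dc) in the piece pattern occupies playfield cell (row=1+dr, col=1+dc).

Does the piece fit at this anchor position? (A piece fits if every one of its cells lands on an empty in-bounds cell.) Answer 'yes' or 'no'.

Check each piece cell at anchor (1, 1):
  offset (0,1) -> (1,2): empty -> OK
  offset (1,0) -> (2,1): empty -> OK
  offset (1,1) -> (2,2): empty -> OK
  offset (2,0) -> (3,1): occupied ('#') -> FAIL
All cells valid: no

Answer: no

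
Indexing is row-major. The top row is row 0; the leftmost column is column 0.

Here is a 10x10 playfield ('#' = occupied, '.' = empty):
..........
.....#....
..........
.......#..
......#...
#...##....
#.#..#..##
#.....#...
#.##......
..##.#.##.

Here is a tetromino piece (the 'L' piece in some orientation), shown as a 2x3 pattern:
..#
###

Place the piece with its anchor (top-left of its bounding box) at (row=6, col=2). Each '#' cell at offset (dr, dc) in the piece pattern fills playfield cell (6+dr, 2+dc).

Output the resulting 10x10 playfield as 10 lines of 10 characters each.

Fill (6+0,2+2) = (6,4)
Fill (6+1,2+0) = (7,2)
Fill (6+1,2+1) = (7,3)
Fill (6+1,2+2) = (7,4)

Answer: ..........
.....#....
..........
.......#..
......#...
#...##....
#.#.##..##
#.###.#...
#.##......
..##.#.##.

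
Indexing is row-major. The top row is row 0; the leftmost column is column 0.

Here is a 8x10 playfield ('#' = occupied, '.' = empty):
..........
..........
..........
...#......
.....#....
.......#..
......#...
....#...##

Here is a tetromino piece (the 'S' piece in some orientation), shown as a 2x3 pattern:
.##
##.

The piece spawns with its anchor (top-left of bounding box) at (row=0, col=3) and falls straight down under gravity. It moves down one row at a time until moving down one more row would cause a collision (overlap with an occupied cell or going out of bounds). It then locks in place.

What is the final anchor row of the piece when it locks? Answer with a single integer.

Spawn at (row=0, col=3). Try each row:
  row 0: fits
  row 1: fits
  row 2: blocked -> lock at row 1

Answer: 1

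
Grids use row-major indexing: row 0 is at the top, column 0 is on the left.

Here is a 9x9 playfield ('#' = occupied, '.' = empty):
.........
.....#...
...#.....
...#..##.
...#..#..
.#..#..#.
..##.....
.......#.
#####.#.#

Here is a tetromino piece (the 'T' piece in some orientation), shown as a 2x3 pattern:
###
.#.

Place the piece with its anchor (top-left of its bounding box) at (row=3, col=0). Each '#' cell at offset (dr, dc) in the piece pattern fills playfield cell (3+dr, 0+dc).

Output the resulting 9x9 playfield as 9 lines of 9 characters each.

Fill (3+0,0+0) = (3,0)
Fill (3+0,0+1) = (3,1)
Fill (3+0,0+2) = (3,2)
Fill (3+1,0+1) = (4,1)

Answer: .........
.....#...
...#.....
####..##.
.#.#..#..
.#..#..#.
..##.....
.......#.
#####.#.#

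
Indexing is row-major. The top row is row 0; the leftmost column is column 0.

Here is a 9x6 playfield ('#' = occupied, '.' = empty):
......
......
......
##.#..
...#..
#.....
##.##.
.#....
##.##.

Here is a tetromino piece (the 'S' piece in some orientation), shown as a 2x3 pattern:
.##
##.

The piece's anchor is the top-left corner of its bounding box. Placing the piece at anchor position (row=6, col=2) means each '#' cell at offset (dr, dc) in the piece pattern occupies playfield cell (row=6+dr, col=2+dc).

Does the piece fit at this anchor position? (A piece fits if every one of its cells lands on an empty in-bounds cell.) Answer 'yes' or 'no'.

Check each piece cell at anchor (6, 2):
  offset (0,1) -> (6,3): occupied ('#') -> FAIL
  offset (0,2) -> (6,4): occupied ('#') -> FAIL
  offset (1,0) -> (7,2): empty -> OK
  offset (1,1) -> (7,3): empty -> OK
All cells valid: no

Answer: no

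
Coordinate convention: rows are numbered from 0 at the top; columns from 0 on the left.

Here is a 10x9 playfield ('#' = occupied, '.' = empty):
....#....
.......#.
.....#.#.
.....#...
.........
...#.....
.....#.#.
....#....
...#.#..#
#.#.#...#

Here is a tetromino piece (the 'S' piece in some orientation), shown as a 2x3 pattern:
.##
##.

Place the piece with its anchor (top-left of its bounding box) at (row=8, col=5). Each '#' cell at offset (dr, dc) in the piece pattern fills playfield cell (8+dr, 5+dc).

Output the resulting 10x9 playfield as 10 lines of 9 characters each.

Fill (8+0,5+1) = (8,6)
Fill (8+0,5+2) = (8,7)
Fill (8+1,5+0) = (9,5)
Fill (8+1,5+1) = (9,6)

Answer: ....#....
.......#.
.....#.#.
.....#...
.........
...#.....
.....#.#.
....#....
...#.####
#.#.###.#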